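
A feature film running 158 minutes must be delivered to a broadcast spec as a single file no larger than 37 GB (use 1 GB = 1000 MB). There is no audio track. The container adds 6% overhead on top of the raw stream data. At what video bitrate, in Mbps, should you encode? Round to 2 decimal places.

Budget: 37 GB = 296000.0 Mb.
Stream payload after overhead: 296000.0 / 1.06 = 279245.3 Mb.
158 min = 9480 s
Total bitrate budget: 279245.3 Mb / 9480 s = 29.456 Mbps.

29.46 Mbps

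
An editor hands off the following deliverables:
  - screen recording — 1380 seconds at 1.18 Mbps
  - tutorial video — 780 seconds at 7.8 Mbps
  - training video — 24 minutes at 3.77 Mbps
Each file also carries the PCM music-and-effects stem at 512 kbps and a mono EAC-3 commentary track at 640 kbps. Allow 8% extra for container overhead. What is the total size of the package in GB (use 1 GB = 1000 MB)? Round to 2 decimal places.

2.33 GB

Audio total: 512 + 640 = 1152 kbps = 1.152 Mbps.
screen recording: 2.332 Mbps × 1380 s × 1.08 = 3475.6 Mb
tutorial video: 8.952 Mbps × 780 s × 1.08 = 7541.2 Mb
training video: 4.922 Mbps × 1440 s × 1.08 = 7654.7 Mb
Total: 18671.5 Mb = 2333.9 MB.
= 2.334 GB.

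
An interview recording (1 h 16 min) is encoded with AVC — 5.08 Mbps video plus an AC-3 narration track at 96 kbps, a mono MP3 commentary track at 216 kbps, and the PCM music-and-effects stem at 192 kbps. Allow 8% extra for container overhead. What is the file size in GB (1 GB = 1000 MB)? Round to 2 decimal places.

3.44 GB

1 h 16 min = 76 min = 4560 s
Audio total: 96 + 216 + 192 = 504 kbps = 0.504 Mbps.
Total bitrate: 5.08 + 0.504 = 5.584 Mbps.
Stream data: 5.584 Mbps × 4560 s = 25463.0 Mb.
With 8% container overhead: ×1.08.
27,500 Mb ÷ 8 = 3,438 MB → 3.438 GB.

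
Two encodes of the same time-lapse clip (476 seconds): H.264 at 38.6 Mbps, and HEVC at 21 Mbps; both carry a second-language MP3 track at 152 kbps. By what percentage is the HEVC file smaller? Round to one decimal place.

Audio: 152 kbps = 0.152 Mbps.
H.264: 38.752 Mbps × 476 s = 18446.0 Mb = 2.147 GiB.
HEVC: 21.152 Mbps × 476 s = 10068.4 Mb = 1.172 GiB.
Reduction: (1 − 1.172/2.147) × 100 = 45.42%.

45.4%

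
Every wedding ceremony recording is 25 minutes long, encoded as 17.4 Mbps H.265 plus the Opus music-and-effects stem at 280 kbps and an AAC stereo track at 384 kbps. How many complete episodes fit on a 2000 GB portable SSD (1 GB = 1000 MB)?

25 min = 1500 s
Audio total: 280 + 384 = 664 kbps = 0.664 Mbps.
Total bitrate: 18.064 Mbps.
Per item: 18.064 Mbps × 1500 s = 27,096 Mb = 3,387 MB.
Capacity: 2000 GB = 16,000,000 Mb; 590.49 items → 590 complete.

590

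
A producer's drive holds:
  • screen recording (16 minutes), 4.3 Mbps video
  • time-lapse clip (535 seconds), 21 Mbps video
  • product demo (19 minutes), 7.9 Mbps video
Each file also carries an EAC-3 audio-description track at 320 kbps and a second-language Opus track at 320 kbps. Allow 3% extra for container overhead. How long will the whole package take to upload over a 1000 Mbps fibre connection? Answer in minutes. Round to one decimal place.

Audio total: 320 + 320 = 640 kbps = 0.640 Mbps.
screen recording: 4.940 Mbps × 960 s × 1.03 = 4884.7 Mb
time-lapse clip: 21.640 Mbps × 535 s × 1.03 = 11924.7 Mb
product demo: 8.540 Mbps × 1140 s × 1.03 = 10027.7 Mb
Total: 26837.1 Mb = 3354.6 MB.
At 1000 Mbps: 26837.1 / 1000 = 27 s ≈ 0.447 minutes.

0.4 minutes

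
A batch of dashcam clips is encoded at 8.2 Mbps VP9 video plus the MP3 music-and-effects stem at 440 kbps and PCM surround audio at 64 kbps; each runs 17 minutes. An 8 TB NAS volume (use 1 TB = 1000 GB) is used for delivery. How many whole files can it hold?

17 min = 1020 s
Audio total: 440 + 64 = 504 kbps = 0.504 Mbps.
Total bitrate: 8.704 Mbps.
Per item: 8.704 Mbps × 1020 s = 8,878 Mb = 1,110 MB.
Capacity: 8 TB = 64,000,000 Mb; 7208.77 items → 7208 complete.

7208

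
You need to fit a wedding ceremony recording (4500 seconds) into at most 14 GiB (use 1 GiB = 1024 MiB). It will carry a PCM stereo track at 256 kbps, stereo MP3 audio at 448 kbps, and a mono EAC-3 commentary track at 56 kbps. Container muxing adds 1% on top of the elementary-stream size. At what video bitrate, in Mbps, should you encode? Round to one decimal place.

Budget: 14 GiB = 120259.1 Mb.
Stream payload after overhead: 120259.1 / 1.01 = 119068.4 Mb.
Total bitrate budget: 119068.4 Mb / 4500 s = 26.460 Mbps.
Audio total: 256 + 448 + 56 = 760 kbps = 0.760 Mbps.
Video: 26.460 − 0.760 = 25.700 Mbps.

25.7 Mbps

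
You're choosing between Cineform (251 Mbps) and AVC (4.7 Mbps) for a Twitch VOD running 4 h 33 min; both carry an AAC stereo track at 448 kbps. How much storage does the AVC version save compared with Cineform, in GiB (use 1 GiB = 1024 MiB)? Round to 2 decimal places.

4 h 33 min = 273 min = 16380 s
Audio: 448 kbps = 0.448 Mbps.
Cineform: 251.448 Mbps × 16380 s = 4118718.2 Mb = 479.482 GiB.
AVC: 5.148 Mbps × 16380 s = 84324.2 Mb = 9.817 GiB.
Saving: 479.482 − 9.817 = 469.665 GiB.

469.67 GiB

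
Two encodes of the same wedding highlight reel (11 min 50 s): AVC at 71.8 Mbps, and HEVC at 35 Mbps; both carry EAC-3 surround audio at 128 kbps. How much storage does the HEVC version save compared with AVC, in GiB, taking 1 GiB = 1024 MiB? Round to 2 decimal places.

11 min 50 s = 710 s
Audio: 128 kbps = 0.128 Mbps.
AVC: 71.928 Mbps × 710 s = 51068.9 Mb = 5.945 GiB.
HEVC: 35.128 Mbps × 710 s = 24940.9 Mb = 2.904 GiB.
Saving: 5.945 − 2.904 = 3.042 GiB.

3.04 GiB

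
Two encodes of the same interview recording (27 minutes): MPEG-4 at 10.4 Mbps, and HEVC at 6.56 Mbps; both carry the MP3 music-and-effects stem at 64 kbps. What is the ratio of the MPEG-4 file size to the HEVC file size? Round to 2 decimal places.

27 min = 1620 s
Audio: 64 kbps = 0.064 Mbps.
MPEG-4: 10.464 Mbps × 1620 s = 16951.7 Mb = 1.973 GiB.
HEVC: 6.624 Mbps × 1620 s = 10730.9 Mb = 1.249 GiB.
Ratio: 1.973 / 1.249 = 1.580.

1.58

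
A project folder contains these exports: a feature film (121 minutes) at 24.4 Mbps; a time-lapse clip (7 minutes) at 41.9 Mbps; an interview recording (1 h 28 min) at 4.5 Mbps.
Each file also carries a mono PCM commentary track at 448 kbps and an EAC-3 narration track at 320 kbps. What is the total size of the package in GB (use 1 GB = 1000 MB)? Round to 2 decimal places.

Audio total: 448 + 320 = 768 kbps = 0.768 Mbps.
feature film: 25.168 Mbps × 7260 s = 182719.7 Mb
time-lapse clip: 42.668 Mbps × 420 s = 17920.6 Mb
interview recording: 5.268 Mbps × 5280 s = 27815.0 Mb
Total: 228455.3 Mb = 28556.9 MB.
= 28.56 GB.

28.56 GB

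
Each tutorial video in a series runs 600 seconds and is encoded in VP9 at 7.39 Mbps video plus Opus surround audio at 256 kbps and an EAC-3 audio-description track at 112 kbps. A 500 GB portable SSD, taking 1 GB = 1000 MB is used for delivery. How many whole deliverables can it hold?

Audio total: 256 + 112 = 368 kbps = 0.368 Mbps.
Total bitrate: 7.758 Mbps.
Per item: 7.758 Mbps × 600 s = 4,655 Mb = 581.9 MB.
Capacity: 500 GB = 4,000,000 Mb; 859.33 items → 859 complete.

859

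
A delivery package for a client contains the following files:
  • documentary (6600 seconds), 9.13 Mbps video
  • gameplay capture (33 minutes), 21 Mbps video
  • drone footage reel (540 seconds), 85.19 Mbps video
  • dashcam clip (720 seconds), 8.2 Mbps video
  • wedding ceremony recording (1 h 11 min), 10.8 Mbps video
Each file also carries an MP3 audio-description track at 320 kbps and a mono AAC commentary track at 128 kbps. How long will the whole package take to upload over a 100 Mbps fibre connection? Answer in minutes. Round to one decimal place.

Audio total: 320 + 128 = 448 kbps = 0.448 Mbps.
documentary: 9.578 Mbps × 6600 s = 63214.8 Mb
gameplay capture: 21.448 Mbps × 1980 s = 42467.0 Mb
drone footage reel: 85.638 Mbps × 540 s = 46244.5 Mb
dashcam clip: 8.648 Mbps × 720 s = 6226.6 Mb
wedding ceremony recording: 11.248 Mbps × 4260 s = 47916.5 Mb
Total: 206069.4 Mb = 25758.7 MB.
At 100 Mbps: 206069.4 / 100 = 2061 s ≈ 34.3 minutes.

34.3 minutes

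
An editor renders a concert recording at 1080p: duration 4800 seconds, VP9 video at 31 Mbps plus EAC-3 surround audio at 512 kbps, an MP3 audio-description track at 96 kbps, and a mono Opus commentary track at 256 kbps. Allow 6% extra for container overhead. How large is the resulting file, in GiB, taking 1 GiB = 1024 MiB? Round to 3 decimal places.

18.874 GiB

Audio total: 512 + 96 + 256 = 864 kbps = 0.864 Mbps.
Total bitrate: 31 + 0.864 = 31.864 Mbps.
Stream data: 31.864 Mbps × 4800 s = 152947.2 Mb.
With 6% container overhead: ×1.06.
162,124 Mb = 20,265,504,000 bytes ÷ 1,073,741,824 = 18.87 GiB.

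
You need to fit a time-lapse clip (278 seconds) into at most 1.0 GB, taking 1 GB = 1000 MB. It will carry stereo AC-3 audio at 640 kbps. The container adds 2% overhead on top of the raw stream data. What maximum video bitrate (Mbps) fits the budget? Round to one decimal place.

Budget: 1.0 GB = 8000.0 Mb.
Stream payload after overhead: 8000.0 / 1.02 = 7843.1 Mb.
Total bitrate budget: 7843.1 Mb / 278 s = 28.213 Mbps.
Audio: 640 kbps = 0.640 Mbps.
Video: 28.213 − 0.640 = 27.573 Mbps.

27.6 Mbps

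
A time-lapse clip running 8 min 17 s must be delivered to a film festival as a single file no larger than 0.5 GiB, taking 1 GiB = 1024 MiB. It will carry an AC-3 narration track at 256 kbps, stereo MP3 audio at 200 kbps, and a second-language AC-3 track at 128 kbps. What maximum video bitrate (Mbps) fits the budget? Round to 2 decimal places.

Budget: 0.5 GiB = 4295.0 Mb.
8 min 17 s = 497 s
Total bitrate budget: 4295.0 Mb / 497 s = 8.642 Mbps.
Audio total: 256 + 200 + 128 = 584 kbps = 0.584 Mbps.
Video: 8.642 − 0.584 = 8.058 Mbps.

8.06 Mbps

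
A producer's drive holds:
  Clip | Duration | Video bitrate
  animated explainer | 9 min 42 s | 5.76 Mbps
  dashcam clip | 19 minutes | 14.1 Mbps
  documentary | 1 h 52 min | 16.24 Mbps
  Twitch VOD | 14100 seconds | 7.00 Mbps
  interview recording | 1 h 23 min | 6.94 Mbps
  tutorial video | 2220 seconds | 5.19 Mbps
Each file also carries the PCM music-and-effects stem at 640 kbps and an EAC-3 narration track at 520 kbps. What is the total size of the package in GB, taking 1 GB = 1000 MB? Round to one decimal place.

38.5 GB

Audio total: 640 + 520 = 1160 kbps = 1.160 Mbps.
animated explainer: 6.920 Mbps × 582 s = 4027.4 Mb
dashcam clip: 15.260 Mbps × 1140 s = 17396.4 Mb
documentary: 17.400 Mbps × 6720 s = 116928.0 Mb
Twitch VOD: 8.160 Mbps × 14100 s = 115056.0 Mb
interview recording: 8.100 Mbps × 4980 s = 40338.0 Mb
tutorial video: 6.350 Mbps × 2220 s = 14097.0 Mb
Total: 307842.8 Mb = 38480.4 MB.
= 38.48 GB.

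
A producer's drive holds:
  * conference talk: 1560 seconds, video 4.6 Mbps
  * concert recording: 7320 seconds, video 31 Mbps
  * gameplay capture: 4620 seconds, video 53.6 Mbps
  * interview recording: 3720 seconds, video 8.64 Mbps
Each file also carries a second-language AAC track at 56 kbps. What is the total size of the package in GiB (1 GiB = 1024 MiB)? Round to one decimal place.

Audio: 56 kbps = 0.056 Mbps.
conference talk: 4.656 Mbps × 1560 s = 7263.4 Mb
concert recording: 31.056 Mbps × 7320 s = 227329.9 Mb
gameplay capture: 53.656 Mbps × 4620 s = 247890.7 Mb
interview recording: 8.696 Mbps × 3720 s = 32349.1 Mb
Total: 514833.1 Mb = 64354.1 MB.
= 59.93 GiB.

59.9 GiB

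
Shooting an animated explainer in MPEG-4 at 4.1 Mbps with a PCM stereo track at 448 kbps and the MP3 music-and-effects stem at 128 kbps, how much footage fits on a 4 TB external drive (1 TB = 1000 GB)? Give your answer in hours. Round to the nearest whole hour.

1901 hours

Audio total: 448 + 128 = 576 kbps = 0.576 Mbps.
Total bitrate: 4.1 + 0.576 = 4.676 Mbps.
Capacity: 4 TB = 32,000,000 Mb.
Recording time: 32,000,000 / 4.676 = 6,843,456 s ≈ 1,901 hours.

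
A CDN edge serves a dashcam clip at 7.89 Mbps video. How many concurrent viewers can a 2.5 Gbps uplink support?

316

2.5 Gbps = 2,500 Mbps; 2,500 / 7.890 = 316.86 → 316 viewers.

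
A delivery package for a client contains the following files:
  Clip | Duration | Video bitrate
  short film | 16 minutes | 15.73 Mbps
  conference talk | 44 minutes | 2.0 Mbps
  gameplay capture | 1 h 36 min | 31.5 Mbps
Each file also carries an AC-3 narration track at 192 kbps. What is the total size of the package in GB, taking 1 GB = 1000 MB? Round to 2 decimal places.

Audio: 192 kbps = 0.192 Mbps.
short film: 15.922 Mbps × 960 s = 15285.1 Mb
conference talk: 2.192 Mbps × 2640 s = 5786.9 Mb
gameplay capture: 31.692 Mbps × 5760 s = 182545.9 Mb
Total: 203617.9 Mb = 25452.2 MB.
= 25.45 GB.

25.45 GB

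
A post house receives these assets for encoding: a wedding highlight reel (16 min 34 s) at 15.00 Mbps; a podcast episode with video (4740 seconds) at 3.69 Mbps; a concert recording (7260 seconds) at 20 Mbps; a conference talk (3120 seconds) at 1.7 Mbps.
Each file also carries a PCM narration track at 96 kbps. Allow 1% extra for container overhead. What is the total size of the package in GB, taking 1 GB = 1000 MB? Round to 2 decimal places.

23.29 GB

Audio: 96 kbps = 0.096 Mbps.
wedding highlight reel: 15.096 Mbps × 994 s × 1.01 = 15155.5 Mb
podcast episode with video: 3.786 Mbps × 4740 s × 1.01 = 18125.1 Mb
concert recording: 20.096 Mbps × 7260 s × 1.01 = 147355.9 Mb
conference talk: 1.796 Mbps × 3120 s × 1.01 = 5659.6 Mb
Total: 186296.1 Mb = 23287.0 MB.
= 23.29 GB.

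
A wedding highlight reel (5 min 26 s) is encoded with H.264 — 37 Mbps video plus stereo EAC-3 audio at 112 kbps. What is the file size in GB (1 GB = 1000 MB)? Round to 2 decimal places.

1.51 GB

5 min 26 s = 326 s
Audio: 112 kbps = 0.112 Mbps.
Total bitrate: 37 + 0.112 = 37.112 Mbps.
Stream data: 37.112 Mbps × 326 s = 12098.5 Mb.
12,099 Mb ÷ 8 = 1,512 MB → 1.512 GB.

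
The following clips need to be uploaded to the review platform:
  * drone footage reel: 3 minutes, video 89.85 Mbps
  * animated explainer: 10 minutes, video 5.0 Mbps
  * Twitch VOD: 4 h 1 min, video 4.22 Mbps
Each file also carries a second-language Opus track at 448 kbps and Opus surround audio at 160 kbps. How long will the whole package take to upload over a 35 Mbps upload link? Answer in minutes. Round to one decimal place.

42.6 minutes

Audio total: 448 + 160 = 608 kbps = 0.608 Mbps.
drone footage reel: 90.458 Mbps × 180 s = 16282.4 Mb
animated explainer: 5.608 Mbps × 600 s = 3364.8 Mb
Twitch VOD: 4.828 Mbps × 14460 s = 69812.9 Mb
Total: 89460.1 Mb = 11182.5 MB.
At 35 Mbps: 89460.1 / 35 = 2556 s ≈ 42.6 minutes.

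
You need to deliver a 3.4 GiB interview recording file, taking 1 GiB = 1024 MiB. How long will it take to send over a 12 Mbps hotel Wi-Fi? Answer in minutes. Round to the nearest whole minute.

41 minutes

File: 3.4 GiB = 29205.8 Mb.
At 12 Mbps: 29205.8 / 12 = 2433.8 s ≈ 40.6 minutes.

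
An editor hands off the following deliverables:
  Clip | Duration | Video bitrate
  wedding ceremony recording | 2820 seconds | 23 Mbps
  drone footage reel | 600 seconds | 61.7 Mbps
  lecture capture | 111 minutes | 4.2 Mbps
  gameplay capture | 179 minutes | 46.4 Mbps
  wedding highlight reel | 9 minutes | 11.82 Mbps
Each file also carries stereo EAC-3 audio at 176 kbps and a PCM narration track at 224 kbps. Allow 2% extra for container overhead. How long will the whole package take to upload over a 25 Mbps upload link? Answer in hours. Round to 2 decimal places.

Audio total: 176 + 224 = 400 kbps = 0.400 Mbps.
wedding ceremony recording: 23.400 Mbps × 2820 s × 1.02 = 67307.8 Mb
drone footage reel: 62.100 Mbps × 600 s × 1.02 = 38005.2 Mb
lecture capture: 4.600 Mbps × 6660 s × 1.02 = 31248.7 Mb
gameplay capture: 46.800 Mbps × 10740 s × 1.02 = 512684.6 Mb
wedding highlight reel: 12.220 Mbps × 540 s × 1.02 = 6730.8 Mb
Total: 655977.1 Mb = 81997.1 MB.
At 25 Mbps: 655977.1 / 25 = 26239 s ≈ 7.29 hours.

7.29 hours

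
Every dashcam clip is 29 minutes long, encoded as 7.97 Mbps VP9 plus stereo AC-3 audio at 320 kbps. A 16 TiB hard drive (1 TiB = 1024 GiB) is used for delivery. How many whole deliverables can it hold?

9756

29 min = 1740 s
Audio: 320 kbps = 0.320 Mbps.
Total bitrate: 8.290 Mbps.
Per item: 8.290 Mbps × 1740 s = 14,425 Mb = 1,803 MB.
Capacity: 16 TiB = 140,737,488 Mb; 9756.77 items → 9756 complete.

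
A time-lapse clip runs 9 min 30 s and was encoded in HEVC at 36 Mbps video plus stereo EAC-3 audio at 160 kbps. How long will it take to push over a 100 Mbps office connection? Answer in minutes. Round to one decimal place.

9 min 30 s = 570 s
Audio: 160 kbps = 0.160 Mbps.
Total bitrate: 36.160 Mbps.
File: 36.160 Mbps × 570 s = 20611.2 Mb.
At 100 Mbps: 20611.2 / 100 = 206.1 s ≈ 3.44 minutes.

3.4 minutes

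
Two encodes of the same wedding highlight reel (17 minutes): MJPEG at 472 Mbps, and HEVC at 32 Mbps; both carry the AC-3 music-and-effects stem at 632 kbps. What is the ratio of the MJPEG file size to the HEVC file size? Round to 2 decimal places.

14.48

17 min = 1020 s
Audio: 632 kbps = 0.632 Mbps.
MJPEG: 472.632 Mbps × 1020 s = 482084.6 Mb = 60.261 GB.
HEVC: 32.632 Mbps × 1020 s = 33284.6 Mb = 4.161 GB.
Ratio: 60.261 / 4.161 = 14.484.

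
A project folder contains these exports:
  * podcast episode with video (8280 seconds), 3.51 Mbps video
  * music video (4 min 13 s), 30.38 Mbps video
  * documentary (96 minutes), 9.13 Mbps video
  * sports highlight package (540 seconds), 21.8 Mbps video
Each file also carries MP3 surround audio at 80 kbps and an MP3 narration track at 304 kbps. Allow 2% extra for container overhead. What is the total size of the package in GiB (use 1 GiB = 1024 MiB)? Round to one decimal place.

Audio total: 80 + 304 = 384 kbps = 0.384 Mbps.
podcast episode with video: 3.894 Mbps × 8280 s × 1.02 = 32887.2 Mb
music video: 30.764 Mbps × 253 s × 1.02 = 7939.0 Mb
documentary: 9.514 Mbps × 5760 s × 1.02 = 55896.7 Mb
sports highlight package: 22.184 Mbps × 540 s × 1.02 = 12218.9 Mb
Total: 108941.7 Mb = 13617.7 MB.
= 12.68 GiB.

12.7 GiB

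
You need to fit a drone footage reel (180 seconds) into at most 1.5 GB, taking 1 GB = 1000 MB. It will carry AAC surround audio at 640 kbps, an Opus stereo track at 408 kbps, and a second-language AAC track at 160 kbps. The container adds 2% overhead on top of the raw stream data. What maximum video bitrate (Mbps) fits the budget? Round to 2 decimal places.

Budget: 1.5 GB = 12000.0 Mb.
Stream payload after overhead: 12000.0 / 1.02 = 11764.7 Mb.
Total bitrate budget: 11764.7 Mb / 180 s = 65.359 Mbps.
Audio total: 640 + 408 + 160 = 1208 kbps = 1.208 Mbps.
Video: 65.359 − 1.208 = 64.151 Mbps.

64.15 Mbps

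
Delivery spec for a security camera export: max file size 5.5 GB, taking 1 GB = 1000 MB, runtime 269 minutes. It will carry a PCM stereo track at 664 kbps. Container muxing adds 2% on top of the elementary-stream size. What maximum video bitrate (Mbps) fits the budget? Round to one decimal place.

Budget: 5.5 GB = 44000.0 Mb.
Stream payload after overhead: 44000.0 / 1.02 = 43137.3 Mb.
269 min = 16140 s
Total bitrate budget: 43137.3 Mb / 16140 s = 2.673 Mbps.
Audio: 664 kbps = 0.664 Mbps.
Video: 2.673 − 0.664 = 2.009 Mbps.

2.0 Mbps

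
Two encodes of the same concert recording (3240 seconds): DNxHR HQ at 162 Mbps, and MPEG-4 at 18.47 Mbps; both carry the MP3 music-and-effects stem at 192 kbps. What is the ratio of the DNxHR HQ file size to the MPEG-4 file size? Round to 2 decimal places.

8.69

Audio: 192 kbps = 0.192 Mbps.
DNxHR HQ: 162.192 Mbps × 3240 s = 525502.1 Mb = 61.176 GiB.
MPEG-4: 18.662 Mbps × 3240 s = 60464.9 Mb = 7.039 GiB.
Ratio: 61.176 / 7.039 = 8.691.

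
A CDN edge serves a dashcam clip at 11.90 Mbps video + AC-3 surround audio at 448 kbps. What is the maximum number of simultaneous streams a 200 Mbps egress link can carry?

Audio: 448 kbps = 0.448 Mbps.
Per-viewer media rate: 12.348 Mbps.
200 Mbps = 200.0 Mbps; 200.0 / 12.348 = 16.20 → 16 viewers.

16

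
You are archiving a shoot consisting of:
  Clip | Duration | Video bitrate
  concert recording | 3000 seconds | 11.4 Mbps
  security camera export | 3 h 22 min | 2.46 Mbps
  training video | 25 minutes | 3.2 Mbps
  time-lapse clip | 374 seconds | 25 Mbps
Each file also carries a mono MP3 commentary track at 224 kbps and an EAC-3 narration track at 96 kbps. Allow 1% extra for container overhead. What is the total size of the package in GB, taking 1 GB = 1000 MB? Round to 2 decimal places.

Audio total: 224 + 96 = 320 kbps = 0.320 Mbps.
concert recording: 11.720 Mbps × 3000 s × 1.01 = 35511.6 Mb
security camera export: 2.780 Mbps × 12120 s × 1.01 = 34030.5 Mb
training video: 3.520 Mbps × 1500 s × 1.01 = 5332.8 Mb
time-lapse clip: 25.320 Mbps × 374 s × 1.01 = 9564.4 Mb
Total: 84439.3 Mb = 10554.9 MB.
= 10.55 GB.

10.55 GB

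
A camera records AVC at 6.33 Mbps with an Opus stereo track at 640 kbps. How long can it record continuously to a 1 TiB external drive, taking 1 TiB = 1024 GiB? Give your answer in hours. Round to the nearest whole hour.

351 hours

Audio: 640 kbps = 0.640 Mbps.
Total bitrate: 6.33 + 0.640 = 6.970 Mbps.
Capacity: 1 TiB = 8,796,093 Mb.
Recording time: 8,796,093 / 6.970 = 1,261,993 s ≈ 351 hours.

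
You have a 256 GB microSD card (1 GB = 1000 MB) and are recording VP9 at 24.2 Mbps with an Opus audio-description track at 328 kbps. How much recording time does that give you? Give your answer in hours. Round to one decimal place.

Audio: 328 kbps = 0.328 Mbps.
Total bitrate: 24.2 + 0.328 = 24.528 Mbps.
Capacity: 256 GB = 2,048,000 Mb.
Recording time: 2,048,000 / 24.528 = 83,496 s ≈ 23.2 hours.

23.2 hours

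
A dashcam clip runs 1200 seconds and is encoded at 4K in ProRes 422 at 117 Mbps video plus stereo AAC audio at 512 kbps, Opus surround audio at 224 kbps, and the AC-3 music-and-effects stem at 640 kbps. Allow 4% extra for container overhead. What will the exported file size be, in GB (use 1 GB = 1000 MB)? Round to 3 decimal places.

18.467 GB

Audio total: 512 + 224 + 640 = 1376 kbps = 1.376 Mbps.
Total bitrate: 117 + 1.376 = 118.376 Mbps.
Stream data: 118.376 Mbps × 1200 s = 142051.2 Mb.
With 4% container overhead: ×1.04.
147,733 Mb ÷ 8 = 18,467 MB → 18.47 GB.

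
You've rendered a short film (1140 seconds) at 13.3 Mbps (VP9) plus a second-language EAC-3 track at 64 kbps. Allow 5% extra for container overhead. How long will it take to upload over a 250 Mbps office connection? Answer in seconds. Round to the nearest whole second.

64 seconds

Audio: 64 kbps = 0.064 Mbps.
Total bitrate: 13.364 Mbps.
File: 13.364 Mbps × 1140 s = 15235.0 Mb.
With 5% container overhead: ×1.05. → 15996.7 Mb.
At 250 Mbps: 15996.7 / 250 = 64.0 s ≈ 64 seconds.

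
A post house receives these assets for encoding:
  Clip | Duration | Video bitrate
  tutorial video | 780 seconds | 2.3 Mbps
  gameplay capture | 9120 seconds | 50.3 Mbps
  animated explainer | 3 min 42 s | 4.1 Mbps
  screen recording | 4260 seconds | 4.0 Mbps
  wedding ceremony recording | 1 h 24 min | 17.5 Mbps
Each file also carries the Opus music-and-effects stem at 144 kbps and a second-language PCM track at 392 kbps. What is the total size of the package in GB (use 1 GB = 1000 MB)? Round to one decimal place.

Audio total: 144 + 392 = 536 kbps = 0.536 Mbps.
tutorial video: 2.836 Mbps × 780 s = 2212.1 Mb
gameplay capture: 50.836 Mbps × 9120 s = 463624.3 Mb
animated explainer: 4.636 Mbps × 222 s = 1029.2 Mb
screen recording: 4.536 Mbps × 4260 s = 19323.4 Mb
wedding ceremony recording: 18.036 Mbps × 5040 s = 90901.4 Mb
Total: 577090.4 Mb = 72136.3 MB.
= 72.14 GB.

72.1 GB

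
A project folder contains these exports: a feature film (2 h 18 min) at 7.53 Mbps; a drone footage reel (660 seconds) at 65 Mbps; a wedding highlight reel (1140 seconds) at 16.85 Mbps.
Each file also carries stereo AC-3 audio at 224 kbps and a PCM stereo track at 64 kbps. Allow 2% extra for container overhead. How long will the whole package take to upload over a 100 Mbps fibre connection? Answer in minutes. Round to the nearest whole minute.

Audio total: 224 + 64 = 288 kbps = 0.288 Mbps.
feature film: 7.818 Mbps × 8280 s × 1.02 = 66027.7 Mb
drone footage reel: 65.288 Mbps × 660 s × 1.02 = 43951.9 Mb
wedding highlight reel: 17.138 Mbps × 1140 s × 1.02 = 19928.1 Mb
Total: 129907.6 Mb = 16238.5 MB.
At 100 Mbps: 129907.6 / 100 = 1299 s ≈ 21.7 minutes.

22 minutes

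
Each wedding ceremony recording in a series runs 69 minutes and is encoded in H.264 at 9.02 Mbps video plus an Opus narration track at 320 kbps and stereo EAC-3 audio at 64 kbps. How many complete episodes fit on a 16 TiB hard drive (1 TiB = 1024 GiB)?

69 min = 4140 s
Audio total: 320 + 64 = 384 kbps = 0.384 Mbps.
Total bitrate: 9.404 Mbps.
Per item: 9.404 Mbps × 4140 s = 38,933 Mb = 4,867 MB.
Capacity: 16 TiB = 140,737,488 Mb; 3614.90 items → 3614 complete.

3614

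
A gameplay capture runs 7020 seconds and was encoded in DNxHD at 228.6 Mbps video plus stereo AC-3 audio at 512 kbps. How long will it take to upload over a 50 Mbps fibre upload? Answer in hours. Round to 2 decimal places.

Audio: 512 kbps = 0.512 Mbps.
Total bitrate: 229.112 Mbps.
File: 229.112 Mbps × 7020 s = 1608366.2 Mb.
At 50 Mbps: 1608366.2 / 50 = 32167.3 s ≈ 8.94 hours.

8.94 hours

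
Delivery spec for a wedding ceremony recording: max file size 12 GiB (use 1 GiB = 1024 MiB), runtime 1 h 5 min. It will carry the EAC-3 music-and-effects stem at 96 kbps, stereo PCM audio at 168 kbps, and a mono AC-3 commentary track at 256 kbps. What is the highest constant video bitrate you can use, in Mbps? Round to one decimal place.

Budget: 12 GiB = 103079.2 Mb.
1 h 5 min = 65 min = 3900 s
Total bitrate budget: 103079.2 Mb / 3900 s = 26.431 Mbps.
Audio total: 96 + 168 + 256 = 520 kbps = 0.520 Mbps.
Video: 26.431 − 0.520 = 25.911 Mbps.

25.9 Mbps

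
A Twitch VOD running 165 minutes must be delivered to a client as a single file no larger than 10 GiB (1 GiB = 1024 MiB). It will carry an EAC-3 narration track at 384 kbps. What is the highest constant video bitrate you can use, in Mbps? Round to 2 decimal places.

Budget: 10 GiB = 85899.3 Mb.
165 min = 9900 s
Total bitrate budget: 85899.3 Mb / 9900 s = 8.677 Mbps.
Audio: 384 kbps = 0.384 Mbps.
Video: 8.677 − 0.384 = 8.293 Mbps.

8.29 Mbps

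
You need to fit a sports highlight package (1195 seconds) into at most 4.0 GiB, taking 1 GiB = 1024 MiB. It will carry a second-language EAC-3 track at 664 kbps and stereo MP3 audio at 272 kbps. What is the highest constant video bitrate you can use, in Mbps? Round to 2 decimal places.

Budget: 4.0 GiB = 34359.7 Mb.
Total bitrate budget: 34359.7 Mb / 1195 s = 28.753 Mbps.
Audio total: 664 + 272 = 936 kbps = 0.936 Mbps.
Video: 28.753 − 0.936 = 27.817 Mbps.

27.82 Mbps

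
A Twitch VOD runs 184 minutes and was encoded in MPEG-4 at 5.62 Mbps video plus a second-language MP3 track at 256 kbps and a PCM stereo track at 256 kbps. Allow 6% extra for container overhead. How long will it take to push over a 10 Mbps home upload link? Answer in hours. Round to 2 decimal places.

184 min = 11040 s
Audio total: 256 + 256 = 512 kbps = 0.512 Mbps.
Total bitrate: 6.132 Mbps.
File: 6.132 Mbps × 11040 s = 67697.3 Mb.
With 6% container overhead: ×1.06. → 71759.1 Mb.
At 10 Mbps: 71759.1 / 10 = 7175.9 s ≈ 1.99 hours.

1.99 hours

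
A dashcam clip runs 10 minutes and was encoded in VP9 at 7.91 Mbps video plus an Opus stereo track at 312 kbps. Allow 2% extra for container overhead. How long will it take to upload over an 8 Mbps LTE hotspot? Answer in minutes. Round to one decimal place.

10 min = 600 s
Audio: 312 kbps = 0.312 Mbps.
Total bitrate: 8.222 Mbps.
File: 8.222 Mbps × 600 s = 4933.2 Mb.
With 2% container overhead: ×1.02. → 5031.9 Mb.
At 8 Mbps: 5031.9 / 8 = 629.0 s ≈ 10.5 minutes.

10.5 minutes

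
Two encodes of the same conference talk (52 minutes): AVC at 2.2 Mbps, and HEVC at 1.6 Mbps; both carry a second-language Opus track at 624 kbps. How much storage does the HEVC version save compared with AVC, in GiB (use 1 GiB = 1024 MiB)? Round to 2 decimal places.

52 min = 3120 s
Audio: 624 kbps = 0.624 Mbps.
AVC: 2.824 Mbps × 3120 s = 8810.9 Mb = 1.026 GiB.
HEVC: 2.224 Mbps × 3120 s = 6938.9 Mb = 0.808 GiB.
Saving: 1.026 − 0.808 = 0.218 GiB.

0.22 GiB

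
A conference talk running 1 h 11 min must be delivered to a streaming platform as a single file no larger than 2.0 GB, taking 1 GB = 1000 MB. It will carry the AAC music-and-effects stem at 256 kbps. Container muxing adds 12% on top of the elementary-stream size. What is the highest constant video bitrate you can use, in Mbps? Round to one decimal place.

Budget: 2.0 GB = 16000.0 Mb.
Stream payload after overhead: 16000.0 / 1.12 = 14285.7 Mb.
1 h 11 min = 71 min = 4260 s
Total bitrate budget: 14285.7 Mb / 4260 s = 3.353 Mbps.
Audio: 256 kbps = 0.256 Mbps.
Video: 3.353 − 0.256 = 3.097 Mbps.

3.1 Mbps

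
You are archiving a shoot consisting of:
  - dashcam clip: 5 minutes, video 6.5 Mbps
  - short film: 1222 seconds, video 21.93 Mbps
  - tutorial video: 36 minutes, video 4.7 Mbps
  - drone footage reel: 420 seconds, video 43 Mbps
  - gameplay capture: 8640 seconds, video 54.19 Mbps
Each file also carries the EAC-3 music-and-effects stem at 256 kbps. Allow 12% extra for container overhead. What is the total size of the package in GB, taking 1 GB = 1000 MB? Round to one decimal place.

74.0 GB

Audio: 256 kbps = 0.256 Mbps.
dashcam clip: 6.756 Mbps × 300 s × 1.12 = 2270.0 Mb
short film: 22.186 Mbps × 1222 s × 1.12 = 30364.6 Mb
tutorial video: 4.956 Mbps × 2160 s × 1.12 = 11989.6 Mb
drone footage reel: 43.256 Mbps × 420 s × 1.12 = 20347.6 Mb
gameplay capture: 54.446 Mbps × 8640 s × 1.12 = 526863.1 Mb
Total: 591834.9 Mb = 73979.4 MB.
= 73.98 GB.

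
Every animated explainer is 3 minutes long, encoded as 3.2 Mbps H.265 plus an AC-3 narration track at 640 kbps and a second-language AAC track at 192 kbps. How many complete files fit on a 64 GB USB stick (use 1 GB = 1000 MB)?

3 min = 180 s
Audio total: 640 + 192 = 832 kbps = 0.832 Mbps.
Total bitrate: 4.032 Mbps.
Per item: 4.032 Mbps × 180 s = 725.8 Mb = 90.72 MB.
Capacity: 64 GB = 512,000 Mb; 705.47 items → 705 complete.

705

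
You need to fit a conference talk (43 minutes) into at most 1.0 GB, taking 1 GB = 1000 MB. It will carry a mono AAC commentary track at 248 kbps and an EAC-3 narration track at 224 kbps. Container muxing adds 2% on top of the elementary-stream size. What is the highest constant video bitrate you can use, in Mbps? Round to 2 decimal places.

2.57 Mbps

Budget: 1.0 GB = 8000.0 Mb.
Stream payload after overhead: 8000.0 / 1.02 = 7843.1 Mb.
43 min = 2580 s
Total bitrate budget: 7843.1 Mb / 2580 s = 3.040 Mbps.
Audio total: 248 + 224 = 472 kbps = 0.472 Mbps.
Video: 3.040 − 0.472 = 2.568 Mbps.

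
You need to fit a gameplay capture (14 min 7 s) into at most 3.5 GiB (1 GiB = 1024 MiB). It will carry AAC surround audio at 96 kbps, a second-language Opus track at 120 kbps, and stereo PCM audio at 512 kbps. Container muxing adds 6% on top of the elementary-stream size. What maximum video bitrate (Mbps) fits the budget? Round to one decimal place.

Budget: 3.5 GiB = 30064.8 Mb.
Stream payload after overhead: 30064.8 / 1.06 = 28363.0 Mb.
14 min 7 s = 847 s
Total bitrate budget: 28363.0 Mb / 847 s = 33.486 Mbps.
Audio total: 96 + 120 + 512 = 728 kbps = 0.728 Mbps.
Video: 33.486 − 0.728 = 32.758 Mbps.

32.8 Mbps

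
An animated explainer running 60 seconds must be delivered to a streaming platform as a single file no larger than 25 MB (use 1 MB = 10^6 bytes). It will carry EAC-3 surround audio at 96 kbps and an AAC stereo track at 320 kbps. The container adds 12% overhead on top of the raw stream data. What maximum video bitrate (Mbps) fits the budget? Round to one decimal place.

2.6 Mbps

Budget: 25 MB = 200.0 Mb.
Stream payload after overhead: 200.0 / 1.12 = 178.6 Mb.
Total bitrate budget: 178.6 Mb / 60 s = 2.976 Mbps.
Audio total: 96 + 320 = 416 kbps = 0.416 Mbps.
Video: 2.976 − 0.416 = 2.560 Mbps.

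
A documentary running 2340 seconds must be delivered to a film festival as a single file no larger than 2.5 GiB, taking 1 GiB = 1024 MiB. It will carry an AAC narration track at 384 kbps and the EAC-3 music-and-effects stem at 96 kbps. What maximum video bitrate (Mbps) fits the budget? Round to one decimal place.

Budget: 2.5 GiB = 21474.8 Mb.
Total bitrate budget: 21474.8 Mb / 2340 s = 9.177 Mbps.
Audio total: 384 + 96 = 480 kbps = 0.480 Mbps.
Video: 9.177 − 0.480 = 8.697 Mbps.

8.7 Mbps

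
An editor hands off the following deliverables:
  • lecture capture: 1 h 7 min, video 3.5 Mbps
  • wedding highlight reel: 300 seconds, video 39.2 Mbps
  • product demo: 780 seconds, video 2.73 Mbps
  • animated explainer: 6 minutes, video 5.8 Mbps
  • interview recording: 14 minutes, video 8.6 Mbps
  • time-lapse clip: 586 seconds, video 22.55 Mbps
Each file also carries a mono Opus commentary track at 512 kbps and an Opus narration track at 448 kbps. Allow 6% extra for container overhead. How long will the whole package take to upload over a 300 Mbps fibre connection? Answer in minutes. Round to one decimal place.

Audio total: 512 + 448 = 960 kbps = 0.960 Mbps.
lecture capture: 4.460 Mbps × 4020 s × 1.06 = 19005.0 Mb
wedding highlight reel: 40.160 Mbps × 300 s × 1.06 = 12770.9 Mb
product demo: 3.690 Mbps × 780 s × 1.06 = 3050.9 Mb
animated explainer: 6.760 Mbps × 360 s × 1.06 = 2579.6 Mb
interview recording: 9.560 Mbps × 840 s × 1.06 = 8512.2 Mb
time-lapse clip: 23.510 Mbps × 586 s × 1.06 = 14603.5 Mb
Total: 60522.0 Mb = 7565.3 MB.
At 300 Mbps: 60522.0 / 300 = 202 s ≈ 3.36 minutes.

3.4 minutes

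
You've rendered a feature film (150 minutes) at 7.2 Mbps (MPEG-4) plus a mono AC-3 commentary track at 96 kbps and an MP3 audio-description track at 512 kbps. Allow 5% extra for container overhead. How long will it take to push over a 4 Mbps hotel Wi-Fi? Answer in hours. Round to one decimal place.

150 min = 9000 s
Audio total: 96 + 512 = 608 kbps = 0.608 Mbps.
Total bitrate: 7.808 Mbps.
File: 7.808 Mbps × 9000 s = 70272.0 Mb.
With 5% container overhead: ×1.05. → 73785.6 Mb.
At 4 Mbps: 73785.6 / 4 = 18446.4 s ≈ 5.12 hours.

5.1 hours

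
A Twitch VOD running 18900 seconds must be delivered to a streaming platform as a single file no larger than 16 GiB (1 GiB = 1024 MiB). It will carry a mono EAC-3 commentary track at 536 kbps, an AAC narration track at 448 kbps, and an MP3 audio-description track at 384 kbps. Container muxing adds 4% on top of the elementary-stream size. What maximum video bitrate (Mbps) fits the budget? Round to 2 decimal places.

5.62 Mbps

Budget: 16 GiB = 137439.0 Mb.
Stream payload after overhead: 137439.0 / 1.04 = 132152.8 Mb.
Total bitrate budget: 132152.8 Mb / 18900 s = 6.992 Mbps.
Audio total: 536 + 448 + 384 = 1368 kbps = 1.368 Mbps.
Video: 6.992 − 1.368 = 5.624 Mbps.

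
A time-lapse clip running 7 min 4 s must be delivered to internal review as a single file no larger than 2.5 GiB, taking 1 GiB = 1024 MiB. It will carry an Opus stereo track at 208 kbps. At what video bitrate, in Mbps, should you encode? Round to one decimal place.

50.4 Mbps

Budget: 2.5 GiB = 21474.8 Mb.
7 min 4 s = 424 s
Total bitrate budget: 21474.8 Mb / 424 s = 50.648 Mbps.
Audio: 208 kbps = 0.208 Mbps.
Video: 50.648 − 0.208 = 50.440 Mbps.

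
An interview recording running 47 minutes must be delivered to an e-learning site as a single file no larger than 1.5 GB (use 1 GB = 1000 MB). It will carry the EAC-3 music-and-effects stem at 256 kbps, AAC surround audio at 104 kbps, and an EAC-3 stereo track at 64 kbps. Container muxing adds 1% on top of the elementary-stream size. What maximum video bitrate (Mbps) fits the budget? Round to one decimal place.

Budget: 1.5 GB = 12000.0 Mb.
Stream payload after overhead: 12000.0 / 1.01 = 11881.2 Mb.
47 min = 2820 s
Total bitrate budget: 11881.2 Mb / 2820 s = 4.213 Mbps.
Audio total: 256 + 104 + 64 = 424 kbps = 0.424 Mbps.
Video: 4.213 − 0.424 = 3.789 Mbps.

3.8 Mbps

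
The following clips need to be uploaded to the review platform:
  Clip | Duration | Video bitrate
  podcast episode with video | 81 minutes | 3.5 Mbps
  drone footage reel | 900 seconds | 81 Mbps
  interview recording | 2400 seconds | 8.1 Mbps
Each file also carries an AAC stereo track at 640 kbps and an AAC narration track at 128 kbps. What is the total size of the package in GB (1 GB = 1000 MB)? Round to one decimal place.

14.5 GB

Audio total: 640 + 128 = 768 kbps = 0.768 Mbps.
podcast episode with video: 4.268 Mbps × 4860 s = 20742.5 Mb
drone footage reel: 81.768 Mbps × 900 s = 73591.2 Mb
interview recording: 8.868 Mbps × 2400 s = 21283.2 Mb
Total: 115616.9 Mb = 14452.1 MB.
= 14.45 GB.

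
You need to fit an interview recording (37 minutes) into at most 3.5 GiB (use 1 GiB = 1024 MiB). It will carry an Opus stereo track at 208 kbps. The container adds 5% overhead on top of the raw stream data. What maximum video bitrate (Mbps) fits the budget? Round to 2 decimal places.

Budget: 3.5 GiB = 30064.8 Mb.
Stream payload after overhead: 30064.8 / 1.05 = 28633.1 Mb.
37 min = 2220 s
Total bitrate budget: 28633.1 Mb / 2220 s = 12.898 Mbps.
Audio: 208 kbps = 0.208 Mbps.
Video: 12.898 − 0.208 = 12.690 Mbps.

12.69 Mbps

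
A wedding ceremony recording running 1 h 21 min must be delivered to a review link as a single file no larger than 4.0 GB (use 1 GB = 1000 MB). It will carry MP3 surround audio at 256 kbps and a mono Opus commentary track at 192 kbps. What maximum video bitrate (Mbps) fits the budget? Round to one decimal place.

Budget: 4.0 GB = 32000.0 Mb.
1 h 21 min = 81 min = 4860 s
Total bitrate budget: 32000.0 Mb / 4860 s = 6.584 Mbps.
Audio total: 256 + 192 = 448 kbps = 0.448 Mbps.
Video: 6.584 − 0.448 = 6.136 Mbps.

6.1 Mbps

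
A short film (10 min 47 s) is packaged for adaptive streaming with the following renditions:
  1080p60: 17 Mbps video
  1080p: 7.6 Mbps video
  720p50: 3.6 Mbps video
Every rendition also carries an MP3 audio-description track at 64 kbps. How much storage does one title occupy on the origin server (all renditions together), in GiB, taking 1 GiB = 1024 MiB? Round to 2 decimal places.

2.14 GiB

10 min 47 s = 647 s
Audio: 64 kbps = 0.064 Mbps.
Sum of rendition bitrates: (17+0.064) + (7.6+0.064) + (3.6+0.064) = 28.392 Mbps.
× 647 s = 18,370 Mb = 2,296 MB = 2.139 GiB.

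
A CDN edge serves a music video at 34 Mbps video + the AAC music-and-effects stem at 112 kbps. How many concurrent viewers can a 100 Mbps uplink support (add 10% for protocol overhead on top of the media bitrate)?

Audio: 112 kbps = 0.112 Mbps.
Per-viewer media rate: 34.112 Mbps.
On the wire with 10% overhead: 37.523 Mbps.
100 Mbps = 100.0 Mbps; 100.0 / 37.523 = 2.67 → 2 viewers.

2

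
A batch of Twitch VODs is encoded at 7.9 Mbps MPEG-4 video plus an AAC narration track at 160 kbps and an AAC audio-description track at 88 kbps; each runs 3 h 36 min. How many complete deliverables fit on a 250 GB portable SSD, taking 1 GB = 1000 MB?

3 h 36 min = 216 min = 12960 s
Audio total: 160 + 88 = 248 kbps = 0.248 Mbps.
Total bitrate: 8.148 Mbps.
Per item: 8.148 Mbps × 12960 s = 105,598 Mb = 13,200 MB.
Capacity: 250 GB = 2,000,000 Mb; 18.94 items → 18 complete.

18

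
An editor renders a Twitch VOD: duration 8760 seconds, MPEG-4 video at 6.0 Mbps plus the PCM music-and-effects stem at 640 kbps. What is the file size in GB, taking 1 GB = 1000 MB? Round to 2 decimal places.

7.27 GB

Audio: 640 kbps = 0.640 Mbps.
Total bitrate: 6.0 + 0.640 = 6.640 Mbps.
Stream data: 6.640 Mbps × 8760 s = 58166.4 Mb.
58,166 Mb ÷ 8 = 7,271 MB → 7.271 GB.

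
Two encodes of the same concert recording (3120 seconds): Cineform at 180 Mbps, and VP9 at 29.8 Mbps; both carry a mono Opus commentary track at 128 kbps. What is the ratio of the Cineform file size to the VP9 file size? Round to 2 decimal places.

Audio: 128 kbps = 0.128 Mbps.
Cineform: 180.128 Mbps × 3120 s = 561999.4 Mb = 70.250 GB.
VP9: 29.928 Mbps × 3120 s = 93375.4 Mb = 11.672 GB.
Ratio: 70.250 / 11.672 = 6.019.

6.02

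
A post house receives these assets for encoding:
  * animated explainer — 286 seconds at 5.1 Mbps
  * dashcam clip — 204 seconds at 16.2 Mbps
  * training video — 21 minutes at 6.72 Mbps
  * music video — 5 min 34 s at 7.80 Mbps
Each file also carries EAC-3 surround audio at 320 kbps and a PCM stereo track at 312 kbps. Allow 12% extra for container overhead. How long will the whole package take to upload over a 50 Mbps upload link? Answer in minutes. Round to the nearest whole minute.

6 minutes

Audio total: 320 + 312 = 632 kbps = 0.632 Mbps.
animated explainer: 5.732 Mbps × 286 s × 1.12 = 1836.1 Mb
dashcam clip: 16.832 Mbps × 204 s × 1.12 = 3845.8 Mb
training video: 7.352 Mbps × 1260 s × 1.12 = 10375.1 Mb
music video: 8.432 Mbps × 334 s × 1.12 = 3154.2 Mb
Total: 19211.2 Mb = 2401.4 MB.
At 50 Mbps: 19211.2 / 50 = 384 s ≈ 6.4 minutes.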